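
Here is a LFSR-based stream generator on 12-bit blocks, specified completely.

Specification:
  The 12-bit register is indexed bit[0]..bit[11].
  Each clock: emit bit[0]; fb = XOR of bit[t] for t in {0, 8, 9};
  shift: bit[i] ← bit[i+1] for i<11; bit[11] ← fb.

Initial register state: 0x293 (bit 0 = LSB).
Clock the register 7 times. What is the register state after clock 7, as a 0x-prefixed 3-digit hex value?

0x205

reg_0 = 0x293
clock 1: out=1, reg = 0x149
clock 2: out=1, reg = 0x0A4
clock 3: out=0, reg = 0x052
clock 4: out=0, reg = 0x029
clock 5: out=1, reg = 0x814
clock 6: out=0, reg = 0x40A
clock 7: out=0, reg = 0x205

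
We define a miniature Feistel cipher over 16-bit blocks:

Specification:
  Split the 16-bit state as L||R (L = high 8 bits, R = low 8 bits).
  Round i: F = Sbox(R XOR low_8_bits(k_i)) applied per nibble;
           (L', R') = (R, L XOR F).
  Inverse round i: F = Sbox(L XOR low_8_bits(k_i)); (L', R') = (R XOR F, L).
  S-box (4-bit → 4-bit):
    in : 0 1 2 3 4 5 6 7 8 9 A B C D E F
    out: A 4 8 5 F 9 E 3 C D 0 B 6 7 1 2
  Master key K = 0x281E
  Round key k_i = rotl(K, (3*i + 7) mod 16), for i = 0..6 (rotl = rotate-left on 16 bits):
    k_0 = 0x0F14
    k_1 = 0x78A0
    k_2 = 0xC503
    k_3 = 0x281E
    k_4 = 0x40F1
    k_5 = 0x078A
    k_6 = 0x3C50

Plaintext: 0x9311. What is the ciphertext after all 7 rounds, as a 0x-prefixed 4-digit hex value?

0x8941

s_0 = plaintext = 0x9311
s_1 = Round(s_0, k_0) = 0x113A
s_2 = Round(s_1, k_1) = 0x3AC1
s_3 = Round(s_2, k_2) = 0xC152
s_4 = Round(s_3, k_3) = 0x5237
s_5 = Round(s_4, k_4) = 0x373C
s_6 = Round(s_5, k_5) = 0x3C89
s_7 = Round(s_6, k_6) = 0x8941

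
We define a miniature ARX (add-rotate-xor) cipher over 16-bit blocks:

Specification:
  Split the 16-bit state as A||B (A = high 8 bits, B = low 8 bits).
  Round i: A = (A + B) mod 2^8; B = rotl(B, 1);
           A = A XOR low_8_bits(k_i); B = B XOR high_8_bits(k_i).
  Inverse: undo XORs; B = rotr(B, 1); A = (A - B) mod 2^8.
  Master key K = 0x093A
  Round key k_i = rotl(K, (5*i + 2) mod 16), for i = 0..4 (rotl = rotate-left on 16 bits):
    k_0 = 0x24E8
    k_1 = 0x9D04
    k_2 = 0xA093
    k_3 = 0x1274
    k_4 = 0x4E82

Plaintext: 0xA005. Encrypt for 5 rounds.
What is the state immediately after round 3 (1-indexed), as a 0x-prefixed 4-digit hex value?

0xD323

s_0 = plaintext = 0xA005
s_1 = Round(s_0, k_0) = 0x4D2E
s_2 = Round(s_1, k_1) = 0x7FC1
s_3 = Round(s_2, k_2) = 0xD323
s_4 = Round(s_3, k_3) = 0x8254
s_5 = Round(s_4, k_4) = 0x54E6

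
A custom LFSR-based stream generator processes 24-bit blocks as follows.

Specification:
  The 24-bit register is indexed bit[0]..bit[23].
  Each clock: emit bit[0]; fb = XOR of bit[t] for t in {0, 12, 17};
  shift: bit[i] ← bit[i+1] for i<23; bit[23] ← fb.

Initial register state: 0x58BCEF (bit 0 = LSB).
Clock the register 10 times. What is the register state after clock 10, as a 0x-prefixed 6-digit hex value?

reg_0 = 0x58BCEF
clock 1: out=1, reg = 0x2C5E77
clock 2: out=1, reg = 0x162F3B
clock 3: out=1, reg = 0x0B179D
clock 4: out=1, reg = 0x858BCE
clock 5: out=0, reg = 0x42C5E7
clock 6: out=1, reg = 0x2162F3
clock 7: out=1, reg = 0x90B179
clock 8: out=1, reg = 0x4858BC
clock 9: out=0, reg = 0xA42C5E
clock 10: out=0, reg = 0x52162F

0x52162F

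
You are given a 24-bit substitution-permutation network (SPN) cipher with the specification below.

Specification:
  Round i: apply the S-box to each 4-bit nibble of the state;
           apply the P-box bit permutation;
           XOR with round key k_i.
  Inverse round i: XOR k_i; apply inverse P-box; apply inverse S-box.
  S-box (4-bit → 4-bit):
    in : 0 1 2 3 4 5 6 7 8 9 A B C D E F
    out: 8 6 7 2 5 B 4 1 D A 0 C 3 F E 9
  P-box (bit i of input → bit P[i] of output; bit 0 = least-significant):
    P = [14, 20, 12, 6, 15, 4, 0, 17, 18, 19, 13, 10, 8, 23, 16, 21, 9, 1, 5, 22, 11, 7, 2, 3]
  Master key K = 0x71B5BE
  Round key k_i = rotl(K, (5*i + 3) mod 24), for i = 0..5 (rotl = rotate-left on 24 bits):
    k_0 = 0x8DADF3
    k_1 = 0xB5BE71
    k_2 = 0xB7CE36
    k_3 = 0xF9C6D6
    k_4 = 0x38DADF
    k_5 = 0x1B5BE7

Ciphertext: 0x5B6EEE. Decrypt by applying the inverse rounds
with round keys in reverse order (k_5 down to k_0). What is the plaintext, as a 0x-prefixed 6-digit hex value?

0x8DF360

s_0 = ciphertext = 0x5B6EEE
s_1 = InvRound(s_0, k_5) = 0x007B66
s_2 = InvRound(s_1, k_4) = 0x96F123
s_3 = InvRound(s_2, k_3) = 0x188DEB
s_4 = InvRound(s_3, k_2) = 0xE7DCEF
s_5 = InvRound(s_4, k_1) = 0xE5A69C
s_6 = InvRound(s_5, k_0) = 0x8DF360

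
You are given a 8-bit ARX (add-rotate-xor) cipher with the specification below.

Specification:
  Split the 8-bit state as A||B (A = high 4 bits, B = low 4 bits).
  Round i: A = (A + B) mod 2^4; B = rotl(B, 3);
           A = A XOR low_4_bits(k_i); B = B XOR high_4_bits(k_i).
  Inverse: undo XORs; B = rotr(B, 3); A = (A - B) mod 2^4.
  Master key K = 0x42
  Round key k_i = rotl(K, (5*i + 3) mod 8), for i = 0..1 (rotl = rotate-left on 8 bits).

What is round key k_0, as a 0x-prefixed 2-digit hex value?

K = 0x42
k_0 = rotl(K, (5*0+3) mod 8) = rotl(K, 3) = 0x12

0x12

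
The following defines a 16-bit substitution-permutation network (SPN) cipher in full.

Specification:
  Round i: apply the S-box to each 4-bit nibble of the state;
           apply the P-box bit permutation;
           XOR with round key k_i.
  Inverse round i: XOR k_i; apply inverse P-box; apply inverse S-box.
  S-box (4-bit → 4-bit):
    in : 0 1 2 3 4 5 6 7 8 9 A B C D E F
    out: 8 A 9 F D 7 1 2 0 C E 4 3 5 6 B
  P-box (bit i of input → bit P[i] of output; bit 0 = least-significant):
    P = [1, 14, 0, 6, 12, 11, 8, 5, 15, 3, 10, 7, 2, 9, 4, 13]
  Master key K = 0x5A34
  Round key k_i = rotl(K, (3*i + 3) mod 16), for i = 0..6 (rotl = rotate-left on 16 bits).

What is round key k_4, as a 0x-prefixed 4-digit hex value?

K = 0x5A34
k_0 = rotl(K, (3*0+3) mod 16) = rotl(K, 3) = 0xD1A2
k_1 = rotl(K, (3*1+3) mod 16) = rotl(K, 6) = 0x8D16
k_2 = rotl(K, (3*2+3) mod 16) = rotl(K, 9) = 0x68B4
k_3 = rotl(K, (3*3+3) mod 16) = rotl(K, 12) = 0x45A3
k_4 = rotl(K, (3*4+3) mod 16) = rotl(K, 15) = 0x2D1A

0x2D1A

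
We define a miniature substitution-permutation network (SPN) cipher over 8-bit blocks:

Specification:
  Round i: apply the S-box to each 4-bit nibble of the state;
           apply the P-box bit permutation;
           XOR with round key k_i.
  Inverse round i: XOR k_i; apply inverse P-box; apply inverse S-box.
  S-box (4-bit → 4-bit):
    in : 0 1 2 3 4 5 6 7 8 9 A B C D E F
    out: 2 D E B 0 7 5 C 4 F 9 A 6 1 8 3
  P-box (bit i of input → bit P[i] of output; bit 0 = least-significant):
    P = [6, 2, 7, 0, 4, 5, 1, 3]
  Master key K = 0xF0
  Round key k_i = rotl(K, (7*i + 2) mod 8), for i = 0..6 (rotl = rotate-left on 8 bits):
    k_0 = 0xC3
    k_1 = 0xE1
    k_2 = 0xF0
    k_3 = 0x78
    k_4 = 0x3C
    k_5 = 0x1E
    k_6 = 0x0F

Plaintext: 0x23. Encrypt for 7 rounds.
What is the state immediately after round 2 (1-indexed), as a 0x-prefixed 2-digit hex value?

s_0 = plaintext = 0x23
s_1 = Round(s_0, k_0) = 0xAC
s_2 = Round(s_1, k_1) = 0x7D
s_3 = Round(s_2, k_2) = 0xBA
s_4 = Round(s_3, k_3) = 0x11
s_5 = Round(s_4, k_4) = 0xE7
s_6 = Round(s_5, k_5) = 0x97
s_7 = Round(s_6, k_6) = 0xB4

0x7D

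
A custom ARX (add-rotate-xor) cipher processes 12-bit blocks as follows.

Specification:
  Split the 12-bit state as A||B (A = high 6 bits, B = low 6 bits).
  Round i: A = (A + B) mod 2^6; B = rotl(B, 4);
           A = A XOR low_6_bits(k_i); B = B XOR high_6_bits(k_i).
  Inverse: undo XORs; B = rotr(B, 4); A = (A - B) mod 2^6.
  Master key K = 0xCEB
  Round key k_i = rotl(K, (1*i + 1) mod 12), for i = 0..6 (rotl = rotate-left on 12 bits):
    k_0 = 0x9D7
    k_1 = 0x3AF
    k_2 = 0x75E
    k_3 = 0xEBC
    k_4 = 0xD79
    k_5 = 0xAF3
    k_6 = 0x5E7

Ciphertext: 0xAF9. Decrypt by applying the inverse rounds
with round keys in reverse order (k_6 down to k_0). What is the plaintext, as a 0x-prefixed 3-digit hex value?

s_0 = ciphertext = 0xAF9
s_1 = InvRound(s_0, k_6) = 0x4BA
s_2 = InvRound(s_1, k_5) = 0x705
s_3 = InvRound(s_2, k_4) = 0x883
s_4 = InvRound(s_3, k_3) = 0xDE7
s_5 = InvRound(s_4, k_2) = 0xFAB
s_6 = InvRound(s_5, k_1) = 0xED6
s_7 = InvRound(s_6, k_0) = 0x947

0x947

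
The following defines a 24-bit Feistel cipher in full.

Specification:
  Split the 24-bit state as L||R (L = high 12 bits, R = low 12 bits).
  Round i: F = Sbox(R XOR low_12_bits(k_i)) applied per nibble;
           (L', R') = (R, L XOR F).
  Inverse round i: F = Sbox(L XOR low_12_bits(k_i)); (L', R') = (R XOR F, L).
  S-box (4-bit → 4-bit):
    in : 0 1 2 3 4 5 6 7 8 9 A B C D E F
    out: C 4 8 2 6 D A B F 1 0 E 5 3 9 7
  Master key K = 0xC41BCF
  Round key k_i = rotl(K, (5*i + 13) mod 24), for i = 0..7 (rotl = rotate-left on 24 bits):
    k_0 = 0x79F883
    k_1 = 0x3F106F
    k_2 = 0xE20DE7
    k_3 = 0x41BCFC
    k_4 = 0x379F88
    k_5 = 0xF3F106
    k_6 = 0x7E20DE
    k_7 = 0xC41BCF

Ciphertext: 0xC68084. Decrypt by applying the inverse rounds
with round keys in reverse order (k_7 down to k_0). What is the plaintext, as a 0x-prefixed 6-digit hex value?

s_0 = ciphertext = 0xC68084
s_1 = InvRound(s_0, k_7) = 0xB8FC68
s_2 = InvRound(s_1, k_6) = 0x2BCB8F
s_3 = InvRound(s_2, k_5) = 0x96F2BC
s_4 = InvRound(s_3, k_4) = 0x82796F
s_5 = InvRound(s_4, k_3) = 0xF51827
s_6 = InvRound(s_5, k_2) = 0x0CDF51
s_7 = InvRound(s_6, k_1) = 0x3590CD
s_8 = InvRound(s_7, k_0) = 0xEFD359

0xEFD359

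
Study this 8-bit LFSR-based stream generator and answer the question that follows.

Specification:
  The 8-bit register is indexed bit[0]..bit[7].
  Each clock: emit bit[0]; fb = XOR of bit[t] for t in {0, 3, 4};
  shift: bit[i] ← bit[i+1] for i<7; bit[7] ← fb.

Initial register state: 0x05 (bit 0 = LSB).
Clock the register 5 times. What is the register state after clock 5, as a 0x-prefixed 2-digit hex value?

reg_0 = 0x05
clock 1: out=1, reg = 0x82
clock 2: out=0, reg = 0x41
clock 3: out=1, reg = 0xA0
clock 4: out=0, reg = 0x50
clock 5: out=0, reg = 0xA8

0xA8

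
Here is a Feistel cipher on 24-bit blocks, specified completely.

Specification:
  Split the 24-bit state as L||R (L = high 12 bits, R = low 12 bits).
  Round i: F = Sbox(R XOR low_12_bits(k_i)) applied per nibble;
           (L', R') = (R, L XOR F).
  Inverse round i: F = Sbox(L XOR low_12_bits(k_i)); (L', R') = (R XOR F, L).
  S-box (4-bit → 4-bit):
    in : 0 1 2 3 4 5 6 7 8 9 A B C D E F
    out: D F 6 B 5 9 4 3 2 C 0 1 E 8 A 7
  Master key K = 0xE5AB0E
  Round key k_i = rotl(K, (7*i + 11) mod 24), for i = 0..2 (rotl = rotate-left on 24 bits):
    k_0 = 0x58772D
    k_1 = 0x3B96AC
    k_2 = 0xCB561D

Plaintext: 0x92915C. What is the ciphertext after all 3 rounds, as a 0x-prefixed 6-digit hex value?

s_0 = plaintext = 0x92915C
s_1 = Round(s_0, k_0) = 0x15CD16
s_2 = Round(s_1, k_1) = 0xD1604C
s_3 = Round(s_2, k_2) = 0x04C989

0x04C989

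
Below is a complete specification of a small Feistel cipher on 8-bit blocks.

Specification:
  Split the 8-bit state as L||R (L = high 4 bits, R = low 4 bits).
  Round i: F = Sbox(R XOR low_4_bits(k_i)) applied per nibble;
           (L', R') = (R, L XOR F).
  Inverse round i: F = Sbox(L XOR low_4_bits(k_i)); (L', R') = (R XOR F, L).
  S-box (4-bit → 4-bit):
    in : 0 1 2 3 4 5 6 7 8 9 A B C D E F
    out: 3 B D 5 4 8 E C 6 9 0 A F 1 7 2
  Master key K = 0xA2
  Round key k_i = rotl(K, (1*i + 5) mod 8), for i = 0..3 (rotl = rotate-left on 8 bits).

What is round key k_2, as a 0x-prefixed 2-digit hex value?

K = 0xA2
k_0 = rotl(K, (1*0+5) mod 8) = rotl(K, 5) = 0x54
k_1 = rotl(K, (1*1+5) mod 8) = rotl(K, 6) = 0xA8
k_2 = rotl(K, (1*2+5) mod 8) = rotl(K, 7) = 0x51

0x51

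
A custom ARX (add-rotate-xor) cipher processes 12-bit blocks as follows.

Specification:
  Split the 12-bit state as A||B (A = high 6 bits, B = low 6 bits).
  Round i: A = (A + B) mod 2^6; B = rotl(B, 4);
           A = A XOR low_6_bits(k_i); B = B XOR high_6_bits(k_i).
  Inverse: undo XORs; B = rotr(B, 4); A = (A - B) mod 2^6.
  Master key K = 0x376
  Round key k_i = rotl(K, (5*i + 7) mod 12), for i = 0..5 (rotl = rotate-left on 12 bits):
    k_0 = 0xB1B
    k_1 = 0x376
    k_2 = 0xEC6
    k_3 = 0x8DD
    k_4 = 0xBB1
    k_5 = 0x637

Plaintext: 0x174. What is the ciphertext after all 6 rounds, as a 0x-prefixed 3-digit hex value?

0xF53

s_0 = plaintext = 0x174
s_1 = Round(s_0, k_0) = 0x8A1
s_2 = Round(s_1, k_1) = 0xD55
s_3 = Round(s_2, k_2) = 0x32E
s_4 = Round(s_3, k_3) = 0x9C8
s_5 = Round(s_4, k_4) = 0x7AC
s_6 = Round(s_5, k_5) = 0xF53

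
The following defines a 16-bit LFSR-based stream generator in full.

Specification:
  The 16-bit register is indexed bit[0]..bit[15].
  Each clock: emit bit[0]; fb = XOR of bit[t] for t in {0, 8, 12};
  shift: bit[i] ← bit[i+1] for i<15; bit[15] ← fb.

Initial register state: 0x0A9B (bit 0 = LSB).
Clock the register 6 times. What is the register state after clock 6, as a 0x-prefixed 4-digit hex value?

0x042A

reg_0 = 0x0A9B
clock 1: out=1, reg = 0x854D
clock 2: out=1, reg = 0x42A6
clock 3: out=0, reg = 0x2153
clock 4: out=1, reg = 0x10A9
clock 5: out=1, reg = 0x0854
clock 6: out=0, reg = 0x042A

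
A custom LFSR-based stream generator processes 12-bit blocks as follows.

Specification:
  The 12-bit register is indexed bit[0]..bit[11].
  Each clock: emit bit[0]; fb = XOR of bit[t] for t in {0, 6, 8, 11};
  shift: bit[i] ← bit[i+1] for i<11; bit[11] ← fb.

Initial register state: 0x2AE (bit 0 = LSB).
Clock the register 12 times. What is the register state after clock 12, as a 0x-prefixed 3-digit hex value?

reg_0 = 0x2AE
clock 1: out=0, reg = 0x157
clock 2: out=1, reg = 0x8AB
clock 3: out=1, reg = 0x455
clock 4: out=1, reg = 0x22A
clock 5: out=0, reg = 0x115
clock 6: out=1, reg = 0x08A
clock 7: out=0, reg = 0x045
clock 8: out=1, reg = 0x022
clock 9: out=0, reg = 0x011
clock 10: out=1, reg = 0x808
clock 11: out=0, reg = 0xC04
clock 12: out=0, reg = 0xE02

0xE02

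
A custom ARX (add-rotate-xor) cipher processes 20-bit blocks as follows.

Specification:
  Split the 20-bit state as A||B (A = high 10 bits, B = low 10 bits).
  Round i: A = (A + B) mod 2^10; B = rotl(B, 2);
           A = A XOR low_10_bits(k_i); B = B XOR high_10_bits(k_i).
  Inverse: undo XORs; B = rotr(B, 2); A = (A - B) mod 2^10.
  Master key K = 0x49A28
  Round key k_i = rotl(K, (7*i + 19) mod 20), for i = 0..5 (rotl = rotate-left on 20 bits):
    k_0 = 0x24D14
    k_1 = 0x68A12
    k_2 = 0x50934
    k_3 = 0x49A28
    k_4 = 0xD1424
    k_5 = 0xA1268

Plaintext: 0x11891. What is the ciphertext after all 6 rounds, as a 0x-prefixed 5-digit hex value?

0xED9DC

s_0 = plaintext = 0x11891
s_1 = Round(s_0, k_0) = 0x70ED7
s_2 = Round(s_1, k_1) = 0xA22FC
s_3 = Round(s_2, k_2) = 0x2C2B0
s_4 = Round(s_3, k_3) = 0x523E4
s_5 = Round(s_4, k_4) = 0x420D6
s_6 = Round(s_5, k_5) = 0xED9DC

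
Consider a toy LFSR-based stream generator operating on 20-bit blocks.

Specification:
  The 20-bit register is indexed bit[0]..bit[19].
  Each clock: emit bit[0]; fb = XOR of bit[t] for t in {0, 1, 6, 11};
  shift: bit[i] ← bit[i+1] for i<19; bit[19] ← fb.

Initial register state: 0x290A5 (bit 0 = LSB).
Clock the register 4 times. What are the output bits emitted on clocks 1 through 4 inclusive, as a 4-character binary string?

reg_0 = 0x290A5
clock 1: out=1, reg = 0x94852
clock 2: out=0, reg = 0xCA429
clock 3: out=1, reg = 0xE5214
clock 4: out=0, reg = 0x7290A

1010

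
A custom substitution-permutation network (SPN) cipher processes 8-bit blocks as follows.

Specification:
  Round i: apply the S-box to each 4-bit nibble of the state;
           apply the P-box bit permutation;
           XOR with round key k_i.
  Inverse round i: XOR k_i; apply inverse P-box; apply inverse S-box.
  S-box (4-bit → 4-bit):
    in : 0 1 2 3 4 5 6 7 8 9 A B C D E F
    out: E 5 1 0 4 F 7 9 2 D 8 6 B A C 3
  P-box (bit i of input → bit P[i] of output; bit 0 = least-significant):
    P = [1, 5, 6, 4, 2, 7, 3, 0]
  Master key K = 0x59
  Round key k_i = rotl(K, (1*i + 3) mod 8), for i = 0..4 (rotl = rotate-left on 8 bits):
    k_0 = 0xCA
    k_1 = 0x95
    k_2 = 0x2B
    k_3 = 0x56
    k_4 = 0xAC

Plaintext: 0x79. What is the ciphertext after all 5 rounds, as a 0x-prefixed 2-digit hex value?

s_0 = plaintext = 0x79
s_1 = Round(s_0, k_0) = 0x9D
s_2 = Round(s_1, k_1) = 0xA8
s_3 = Round(s_2, k_2) = 0x0A
s_4 = Round(s_3, k_3) = 0xCF
s_5 = Round(s_4, k_4) = 0x0B

0x0B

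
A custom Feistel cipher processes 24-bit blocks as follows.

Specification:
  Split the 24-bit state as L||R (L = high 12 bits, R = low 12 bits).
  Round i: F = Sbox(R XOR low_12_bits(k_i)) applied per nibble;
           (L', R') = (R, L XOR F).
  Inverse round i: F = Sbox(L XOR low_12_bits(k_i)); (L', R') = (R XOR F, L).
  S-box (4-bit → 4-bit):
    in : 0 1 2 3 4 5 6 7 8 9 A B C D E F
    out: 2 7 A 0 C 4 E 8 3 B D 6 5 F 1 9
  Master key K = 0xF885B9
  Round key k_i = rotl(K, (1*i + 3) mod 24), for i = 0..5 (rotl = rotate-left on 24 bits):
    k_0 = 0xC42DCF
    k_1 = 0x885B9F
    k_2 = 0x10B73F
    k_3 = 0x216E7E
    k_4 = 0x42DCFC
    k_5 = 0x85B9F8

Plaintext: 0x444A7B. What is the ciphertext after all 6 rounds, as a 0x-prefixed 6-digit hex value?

0xA04C16

s_0 = plaintext = 0x444A7B
s_1 = Round(s_0, k_0) = 0xA7BC28
s_2 = Round(s_1, k_1) = 0xC28213
s_3 = Round(s_2, k_2) = 0x21388D
s_4 = Round(s_3, k_3) = 0x88DC83
s_5 = Round(s_4, k_4) = 0xC83A04
s_6 = Round(s_5, k_5) = 0xA04C16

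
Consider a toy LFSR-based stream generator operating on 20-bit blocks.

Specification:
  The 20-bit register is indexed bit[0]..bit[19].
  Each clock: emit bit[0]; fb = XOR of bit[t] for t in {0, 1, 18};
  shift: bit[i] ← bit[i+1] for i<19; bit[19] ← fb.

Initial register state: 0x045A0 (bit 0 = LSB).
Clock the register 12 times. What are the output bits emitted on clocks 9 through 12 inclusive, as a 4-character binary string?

1010

reg_0 = 0x045A0
clock 1: out=0, reg = 0x022D0
clock 2: out=0, reg = 0x01168
clock 3: out=0, reg = 0x008B4
clock 4: out=0, reg = 0x0045A
clock 5: out=0, reg = 0x8022D
clock 6: out=1, reg = 0xC0116
clock 7: out=0, reg = 0x6008B
clock 8: out=1, reg = 0xB0045
clock 9: out=1, reg = 0xD8022
clock 10: out=0, reg = 0x6C011
clock 11: out=1, reg = 0x36008
clock 12: out=0, reg = 0x1B004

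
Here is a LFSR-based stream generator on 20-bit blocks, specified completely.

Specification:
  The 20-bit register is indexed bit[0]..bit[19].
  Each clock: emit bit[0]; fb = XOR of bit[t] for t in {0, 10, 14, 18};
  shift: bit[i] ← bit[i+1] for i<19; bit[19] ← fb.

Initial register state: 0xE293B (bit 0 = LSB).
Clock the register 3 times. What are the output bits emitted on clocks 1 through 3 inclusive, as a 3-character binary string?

reg_0 = 0xE293B
clock 1: out=1, reg = 0x7149D
clock 2: out=1, reg = 0xB8A4E
clock 3: out=0, reg = 0x5C527

110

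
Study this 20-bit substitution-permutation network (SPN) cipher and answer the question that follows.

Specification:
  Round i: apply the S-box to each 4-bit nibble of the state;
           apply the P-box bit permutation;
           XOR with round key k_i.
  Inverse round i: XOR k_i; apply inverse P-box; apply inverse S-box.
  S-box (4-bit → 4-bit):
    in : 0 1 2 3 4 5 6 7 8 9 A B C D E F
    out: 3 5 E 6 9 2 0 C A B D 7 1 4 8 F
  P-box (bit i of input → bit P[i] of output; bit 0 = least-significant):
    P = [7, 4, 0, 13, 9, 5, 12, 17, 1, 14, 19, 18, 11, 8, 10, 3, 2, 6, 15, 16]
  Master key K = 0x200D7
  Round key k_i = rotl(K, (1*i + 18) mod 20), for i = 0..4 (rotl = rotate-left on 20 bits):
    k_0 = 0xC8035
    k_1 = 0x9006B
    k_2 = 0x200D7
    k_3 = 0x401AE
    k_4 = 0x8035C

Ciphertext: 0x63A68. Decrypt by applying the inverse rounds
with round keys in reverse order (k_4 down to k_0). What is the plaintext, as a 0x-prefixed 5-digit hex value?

0x815B9

s_0 = ciphertext = 0x63A68
s_1 = InvRound(s_0, k_4) = 0xC0728
s_2 = InvRound(s_1, k_3) = 0xCD1CC
s_3 = InvRound(s_2, k_2) = 0xD8F73
s_4 = InvRound(s_3, k_1) = 0xDFEC5
s_5 = InvRound(s_4, k_0) = 0x815B9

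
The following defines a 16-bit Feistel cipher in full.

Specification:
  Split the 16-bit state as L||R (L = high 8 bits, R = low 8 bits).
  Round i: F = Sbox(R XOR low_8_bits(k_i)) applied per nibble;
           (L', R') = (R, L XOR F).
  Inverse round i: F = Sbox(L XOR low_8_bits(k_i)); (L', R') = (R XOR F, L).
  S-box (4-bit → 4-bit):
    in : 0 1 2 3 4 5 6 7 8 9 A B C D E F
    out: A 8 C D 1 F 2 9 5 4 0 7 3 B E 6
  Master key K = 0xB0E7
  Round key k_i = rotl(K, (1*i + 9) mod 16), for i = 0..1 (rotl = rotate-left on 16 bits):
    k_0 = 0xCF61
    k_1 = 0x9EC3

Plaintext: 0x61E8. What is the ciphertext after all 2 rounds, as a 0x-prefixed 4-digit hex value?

s_0 = plaintext = 0x61E8
s_1 = Round(s_0, k_0) = 0xE835
s_2 = Round(s_1, k_1) = 0x358A

0x358A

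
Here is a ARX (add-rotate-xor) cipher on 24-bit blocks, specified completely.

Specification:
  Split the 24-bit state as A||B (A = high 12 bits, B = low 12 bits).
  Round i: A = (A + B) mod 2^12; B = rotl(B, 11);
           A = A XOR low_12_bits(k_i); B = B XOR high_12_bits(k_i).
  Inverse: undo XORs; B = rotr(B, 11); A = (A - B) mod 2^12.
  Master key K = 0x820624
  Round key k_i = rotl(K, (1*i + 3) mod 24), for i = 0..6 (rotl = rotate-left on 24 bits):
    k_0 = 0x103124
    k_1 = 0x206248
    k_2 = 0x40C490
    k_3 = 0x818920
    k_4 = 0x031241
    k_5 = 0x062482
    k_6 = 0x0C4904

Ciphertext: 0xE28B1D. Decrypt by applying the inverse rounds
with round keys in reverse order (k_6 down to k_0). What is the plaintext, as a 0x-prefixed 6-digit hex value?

s_0 = ciphertext = 0xE28B1D
s_1 = InvRound(s_0, k_6) = 0xF797B3
s_2 = InvRound(s_1, k_5) = 0xC59FA2
s_3 = InvRound(s_2, k_4) = 0xEF1F27
s_4 = InvRound(s_3, k_3) = 0x953E7E
s_5 = InvRound(s_4, k_2) = 0x8DE4E5
s_6 = InvRound(s_5, k_1) = 0xCD0DC6
s_7 = InvRound(s_6, k_0) = 0x46998B

0x46998B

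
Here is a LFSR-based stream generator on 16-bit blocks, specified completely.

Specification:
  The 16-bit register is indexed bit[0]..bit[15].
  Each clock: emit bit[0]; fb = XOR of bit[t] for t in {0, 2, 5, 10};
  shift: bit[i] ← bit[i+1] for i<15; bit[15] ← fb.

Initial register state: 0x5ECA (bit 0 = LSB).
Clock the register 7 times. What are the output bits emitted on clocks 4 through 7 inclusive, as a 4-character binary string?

1001

reg_0 = 0x5ECA
clock 1: out=0, reg = 0xAF65
clock 2: out=1, reg = 0x57B2
clock 3: out=0, reg = 0x2BD9
clock 4: out=1, reg = 0x95EC
clock 5: out=0, reg = 0xCAF6
clock 6: out=0, reg = 0x657B
clock 7: out=1, reg = 0xB2BD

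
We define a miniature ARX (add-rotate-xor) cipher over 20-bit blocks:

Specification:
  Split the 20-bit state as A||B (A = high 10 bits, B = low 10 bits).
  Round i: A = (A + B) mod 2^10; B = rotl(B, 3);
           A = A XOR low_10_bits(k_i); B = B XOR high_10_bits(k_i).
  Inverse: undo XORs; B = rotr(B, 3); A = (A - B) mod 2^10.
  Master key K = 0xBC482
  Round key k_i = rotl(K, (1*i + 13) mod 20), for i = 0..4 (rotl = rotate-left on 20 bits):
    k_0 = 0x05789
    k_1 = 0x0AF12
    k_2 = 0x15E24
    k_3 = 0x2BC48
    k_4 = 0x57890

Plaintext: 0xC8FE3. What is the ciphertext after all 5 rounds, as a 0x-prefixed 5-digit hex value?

0xD8FDC

s_0 = plaintext = 0xC8FE3
s_1 = Round(s_0, k_0) = 0x23F0A
s_2 = Round(s_1, k_1) = 0x22C7D
s_3 = Round(s_2, k_2) = 0xCB3BF
s_4 = Round(s_3, k_3) = 0xA8D50
s_5 = Round(s_4, k_4) = 0xD8FDC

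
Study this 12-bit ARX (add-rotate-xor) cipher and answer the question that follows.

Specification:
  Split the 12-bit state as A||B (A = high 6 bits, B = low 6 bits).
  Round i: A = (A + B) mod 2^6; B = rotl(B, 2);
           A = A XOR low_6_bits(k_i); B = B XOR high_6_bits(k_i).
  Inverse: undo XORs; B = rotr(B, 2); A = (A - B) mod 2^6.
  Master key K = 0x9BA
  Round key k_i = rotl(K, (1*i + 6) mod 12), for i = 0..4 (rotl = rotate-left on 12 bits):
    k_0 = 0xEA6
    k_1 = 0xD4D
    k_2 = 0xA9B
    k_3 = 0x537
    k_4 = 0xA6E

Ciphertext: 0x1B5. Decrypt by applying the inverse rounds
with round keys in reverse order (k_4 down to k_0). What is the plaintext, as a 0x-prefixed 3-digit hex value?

s_0 = ciphertext = 0x1B5
s_1 = InvRound(s_0, k_4) = 0x847
s_2 = InvRound(s_1, k_3) = 0x8B4
s_3 = InvRound(s_2, k_2) = 0x4A7
s_4 = InvRound(s_3, k_1) = 0xEE4
s_5 = InvRound(s_4, k_0) = 0xDA7

0xDA7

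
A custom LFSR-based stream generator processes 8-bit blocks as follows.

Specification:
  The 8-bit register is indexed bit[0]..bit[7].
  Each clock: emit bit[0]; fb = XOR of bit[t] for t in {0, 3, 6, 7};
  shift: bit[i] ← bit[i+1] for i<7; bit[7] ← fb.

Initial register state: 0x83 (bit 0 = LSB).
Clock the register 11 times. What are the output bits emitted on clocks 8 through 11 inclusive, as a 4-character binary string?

reg_0 = 0x83
clock 1: out=1, reg = 0x41
clock 2: out=1, reg = 0x20
clock 3: out=0, reg = 0x10
clock 4: out=0, reg = 0x08
clock 5: out=0, reg = 0x84
clock 6: out=0, reg = 0xC2
clock 7: out=0, reg = 0x61
clock 8: out=1, reg = 0x30
clock 9: out=0, reg = 0x18
clock 10: out=0, reg = 0x8C
clock 11: out=0, reg = 0x46

1000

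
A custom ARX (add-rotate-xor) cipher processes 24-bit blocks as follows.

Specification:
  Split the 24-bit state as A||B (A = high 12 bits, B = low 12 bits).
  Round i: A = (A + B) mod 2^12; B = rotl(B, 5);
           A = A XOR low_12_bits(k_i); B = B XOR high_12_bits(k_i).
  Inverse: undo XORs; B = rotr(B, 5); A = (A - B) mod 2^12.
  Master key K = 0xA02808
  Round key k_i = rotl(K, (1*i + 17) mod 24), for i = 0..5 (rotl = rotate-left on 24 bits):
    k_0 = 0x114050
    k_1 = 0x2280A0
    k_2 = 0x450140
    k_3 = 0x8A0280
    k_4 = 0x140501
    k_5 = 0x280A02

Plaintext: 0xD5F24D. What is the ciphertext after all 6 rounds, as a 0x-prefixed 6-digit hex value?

0xF3336B

s_0 = plaintext = 0xD5F24D
s_1 = Round(s_0, k_0) = 0xFFC8B0
s_2 = Round(s_1, k_1) = 0x80C439
s_3 = Round(s_2, k_2) = 0xD05378
s_4 = Round(s_3, k_3) = 0x2FD7A6
s_5 = Round(s_4, k_4) = 0xFA258F
s_6 = Round(s_5, k_5) = 0xF3336B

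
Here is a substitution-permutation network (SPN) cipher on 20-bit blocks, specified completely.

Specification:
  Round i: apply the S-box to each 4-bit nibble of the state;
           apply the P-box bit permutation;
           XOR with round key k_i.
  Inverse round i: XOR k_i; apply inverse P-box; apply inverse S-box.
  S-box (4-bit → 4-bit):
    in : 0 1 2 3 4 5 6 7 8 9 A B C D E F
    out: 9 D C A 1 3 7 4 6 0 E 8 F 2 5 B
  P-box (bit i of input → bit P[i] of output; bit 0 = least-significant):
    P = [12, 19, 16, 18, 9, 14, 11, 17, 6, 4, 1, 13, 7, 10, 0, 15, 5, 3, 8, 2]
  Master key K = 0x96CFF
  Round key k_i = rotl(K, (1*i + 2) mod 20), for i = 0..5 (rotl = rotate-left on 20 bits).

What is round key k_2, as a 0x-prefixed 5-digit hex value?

0x6CFF9

K = 0x96CFF
k_0 = rotl(K, (1*0+2) mod 20) = rotl(K, 2) = 0x5B3FE
k_1 = rotl(K, (1*1+2) mod 20) = rotl(K, 3) = 0xB67FC
k_2 = rotl(K, (1*2+2) mod 20) = rotl(K, 4) = 0x6CFF9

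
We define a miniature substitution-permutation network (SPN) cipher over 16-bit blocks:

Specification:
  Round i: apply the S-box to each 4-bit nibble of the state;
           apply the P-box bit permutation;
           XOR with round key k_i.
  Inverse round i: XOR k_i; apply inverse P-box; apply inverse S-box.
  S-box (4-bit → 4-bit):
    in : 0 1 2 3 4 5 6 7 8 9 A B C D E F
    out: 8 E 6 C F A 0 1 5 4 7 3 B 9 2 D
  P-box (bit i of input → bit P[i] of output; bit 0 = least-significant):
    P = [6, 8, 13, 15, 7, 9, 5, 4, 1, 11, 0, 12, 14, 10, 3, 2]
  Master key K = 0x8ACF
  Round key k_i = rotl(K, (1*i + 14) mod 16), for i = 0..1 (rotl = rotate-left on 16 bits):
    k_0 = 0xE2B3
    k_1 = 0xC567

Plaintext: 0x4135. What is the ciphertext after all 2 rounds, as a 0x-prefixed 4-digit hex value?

0xD4C8

s_0 = plaintext = 0x4135
s_1 = Round(s_0, k_0) = 0x3F8E
s_2 = Round(s_1, k_1) = 0xD4C8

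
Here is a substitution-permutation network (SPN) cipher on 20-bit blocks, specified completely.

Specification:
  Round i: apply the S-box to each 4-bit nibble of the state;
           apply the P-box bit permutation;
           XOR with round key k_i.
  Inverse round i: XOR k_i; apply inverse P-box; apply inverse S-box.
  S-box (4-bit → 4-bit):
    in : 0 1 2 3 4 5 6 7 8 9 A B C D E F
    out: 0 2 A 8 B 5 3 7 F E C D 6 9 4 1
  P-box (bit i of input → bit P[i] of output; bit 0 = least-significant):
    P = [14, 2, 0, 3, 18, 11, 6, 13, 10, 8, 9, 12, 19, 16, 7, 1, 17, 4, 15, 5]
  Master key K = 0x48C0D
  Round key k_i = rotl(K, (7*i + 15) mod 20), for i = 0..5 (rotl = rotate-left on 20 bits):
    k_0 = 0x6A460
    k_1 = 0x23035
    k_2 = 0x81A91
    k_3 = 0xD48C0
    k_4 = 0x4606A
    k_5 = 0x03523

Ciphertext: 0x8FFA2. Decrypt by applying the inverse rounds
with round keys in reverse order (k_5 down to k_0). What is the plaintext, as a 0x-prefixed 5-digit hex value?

s_0 = ciphertext = 0x8FFA2
s_1 = InvRound(s_0, k_5) = 0xE5E15
s_2 = InvRound(s_1, k_4) = 0x4DB99
s_3 = InvRound(s_2, k_3) = 0xC69EA
s_4 = InvRound(s_3, k_2) = 0x239BB
s_5 = InvRound(s_4, k_1) = 0x0A112
s_6 = InvRound(s_5, k_0) = 0x43650

0x43650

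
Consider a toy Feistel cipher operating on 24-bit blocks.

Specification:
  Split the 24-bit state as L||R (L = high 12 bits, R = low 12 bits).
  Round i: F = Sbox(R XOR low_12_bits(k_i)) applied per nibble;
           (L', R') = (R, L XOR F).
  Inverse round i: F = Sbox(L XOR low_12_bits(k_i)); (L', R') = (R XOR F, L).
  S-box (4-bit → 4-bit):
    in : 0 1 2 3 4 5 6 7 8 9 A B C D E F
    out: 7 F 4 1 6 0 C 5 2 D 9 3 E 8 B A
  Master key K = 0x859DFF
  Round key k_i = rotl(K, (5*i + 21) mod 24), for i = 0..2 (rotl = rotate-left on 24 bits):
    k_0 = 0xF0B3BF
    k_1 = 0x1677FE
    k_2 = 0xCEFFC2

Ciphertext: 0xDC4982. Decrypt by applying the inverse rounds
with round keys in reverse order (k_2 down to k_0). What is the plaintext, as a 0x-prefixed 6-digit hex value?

0x8804B3

s_0 = ciphertext = 0xDC4982
s_1 = InvRound(s_0, k_2) = 0xDFEDC4
s_2 = InvRound(s_1, k_1) = 0x4B3DFE
s_3 = InvRound(s_2, k_0) = 0x8804B3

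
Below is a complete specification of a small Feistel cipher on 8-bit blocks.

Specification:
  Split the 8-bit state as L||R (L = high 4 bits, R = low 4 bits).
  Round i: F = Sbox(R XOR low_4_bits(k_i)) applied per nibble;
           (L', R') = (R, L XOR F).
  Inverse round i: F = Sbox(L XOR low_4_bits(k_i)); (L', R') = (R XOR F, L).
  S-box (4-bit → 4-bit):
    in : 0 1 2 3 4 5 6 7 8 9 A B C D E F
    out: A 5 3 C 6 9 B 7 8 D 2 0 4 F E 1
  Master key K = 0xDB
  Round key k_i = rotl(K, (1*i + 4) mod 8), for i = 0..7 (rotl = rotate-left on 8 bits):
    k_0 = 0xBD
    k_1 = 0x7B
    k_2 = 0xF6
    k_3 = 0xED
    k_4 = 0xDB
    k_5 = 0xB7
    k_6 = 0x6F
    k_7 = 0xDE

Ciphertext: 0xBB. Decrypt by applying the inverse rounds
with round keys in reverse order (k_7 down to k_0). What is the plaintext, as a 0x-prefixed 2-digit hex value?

0x4D

s_0 = ciphertext = 0xBB
s_1 = InvRound(s_0, k_7) = 0x2B
s_2 = InvRound(s_1, k_6) = 0x42
s_3 = InvRound(s_2, k_5) = 0xE4
s_4 = InvRound(s_3, k_4) = 0xDE
s_5 = InvRound(s_4, k_3) = 0x4D
s_6 = InvRound(s_5, k_2) = 0xE4
s_7 = InvRound(s_6, k_1) = 0xDE
s_8 = InvRound(s_7, k_0) = 0x4D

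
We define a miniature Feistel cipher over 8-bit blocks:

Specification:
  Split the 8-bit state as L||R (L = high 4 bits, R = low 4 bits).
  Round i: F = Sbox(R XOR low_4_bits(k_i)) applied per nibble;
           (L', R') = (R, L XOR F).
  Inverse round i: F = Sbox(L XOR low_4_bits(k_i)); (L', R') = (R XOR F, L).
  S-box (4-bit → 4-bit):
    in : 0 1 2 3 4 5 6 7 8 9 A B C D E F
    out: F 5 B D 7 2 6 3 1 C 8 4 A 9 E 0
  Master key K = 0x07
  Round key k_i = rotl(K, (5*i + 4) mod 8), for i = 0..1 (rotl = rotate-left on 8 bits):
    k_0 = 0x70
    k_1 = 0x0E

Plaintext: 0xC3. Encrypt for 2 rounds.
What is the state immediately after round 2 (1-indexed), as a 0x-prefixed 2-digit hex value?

0x13

s_0 = plaintext = 0xC3
s_1 = Round(s_0, k_0) = 0x31
s_2 = Round(s_1, k_1) = 0x13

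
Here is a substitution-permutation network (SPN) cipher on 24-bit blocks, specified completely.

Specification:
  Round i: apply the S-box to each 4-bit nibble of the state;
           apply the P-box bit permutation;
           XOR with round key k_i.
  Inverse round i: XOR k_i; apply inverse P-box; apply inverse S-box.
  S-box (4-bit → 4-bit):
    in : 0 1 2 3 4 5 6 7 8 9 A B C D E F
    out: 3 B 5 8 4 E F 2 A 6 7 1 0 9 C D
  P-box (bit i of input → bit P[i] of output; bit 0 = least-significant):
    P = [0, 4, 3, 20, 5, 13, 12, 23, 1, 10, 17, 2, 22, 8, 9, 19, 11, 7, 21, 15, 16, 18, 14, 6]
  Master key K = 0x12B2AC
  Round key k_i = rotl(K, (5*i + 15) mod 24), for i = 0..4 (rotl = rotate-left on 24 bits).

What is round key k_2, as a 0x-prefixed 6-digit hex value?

0x256558

K = 0x12B2AC
k_0 = rotl(K, (5*0+15) mod 24) = rotl(K, 15) = 0x560959
k_1 = rotl(K, (5*1+15) mod 24) = rotl(K, 20) = 0xC12B2A
k_2 = rotl(K, (5*2+15) mod 24) = rotl(K, 1) = 0x256558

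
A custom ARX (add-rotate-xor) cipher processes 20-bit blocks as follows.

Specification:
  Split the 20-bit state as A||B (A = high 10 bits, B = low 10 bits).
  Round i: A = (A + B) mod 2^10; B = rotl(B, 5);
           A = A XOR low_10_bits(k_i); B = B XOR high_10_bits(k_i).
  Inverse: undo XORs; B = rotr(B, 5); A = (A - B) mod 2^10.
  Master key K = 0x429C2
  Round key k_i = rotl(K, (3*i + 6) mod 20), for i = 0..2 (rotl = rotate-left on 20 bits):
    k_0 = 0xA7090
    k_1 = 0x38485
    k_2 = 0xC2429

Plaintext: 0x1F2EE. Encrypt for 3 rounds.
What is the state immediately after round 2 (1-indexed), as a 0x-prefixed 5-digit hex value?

0xF019B

s_0 = plaintext = 0x1F2EE
s_1 = Round(s_0, k_0) = 0xFEB4B
s_2 = Round(s_1, k_1) = 0xF019B
s_3 = Round(s_2, k_2) = 0x5C865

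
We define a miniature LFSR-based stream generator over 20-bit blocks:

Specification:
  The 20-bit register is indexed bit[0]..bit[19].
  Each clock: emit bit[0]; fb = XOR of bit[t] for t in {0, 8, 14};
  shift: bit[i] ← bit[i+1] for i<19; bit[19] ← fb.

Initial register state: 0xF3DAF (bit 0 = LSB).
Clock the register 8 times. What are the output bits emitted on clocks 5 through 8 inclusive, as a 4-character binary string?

reg_0 = 0xF3DAF
clock 1: out=1, reg = 0x79ED7
clock 2: out=1, reg = 0xBCF6B
clock 3: out=1, reg = 0xDE7B5
clock 4: out=1, reg = 0xEF3DA
clock 5: out=0, reg = 0x779ED
clock 6: out=1, reg = 0xBBCF6
clock 7: out=0, reg = 0x5DE7B
clock 8: out=1, reg = 0x2EF3D

0101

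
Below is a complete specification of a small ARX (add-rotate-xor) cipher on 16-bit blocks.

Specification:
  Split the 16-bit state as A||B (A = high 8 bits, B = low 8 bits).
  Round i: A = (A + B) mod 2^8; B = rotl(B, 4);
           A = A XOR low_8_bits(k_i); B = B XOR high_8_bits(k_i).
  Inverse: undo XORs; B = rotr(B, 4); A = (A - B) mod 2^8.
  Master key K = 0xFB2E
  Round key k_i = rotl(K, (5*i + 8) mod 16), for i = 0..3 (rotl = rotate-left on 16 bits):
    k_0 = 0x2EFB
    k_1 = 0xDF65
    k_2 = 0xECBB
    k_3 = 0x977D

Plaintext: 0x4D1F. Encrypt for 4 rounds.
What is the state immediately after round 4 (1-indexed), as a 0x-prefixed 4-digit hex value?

0x217B

s_0 = plaintext = 0x4D1F
s_1 = Round(s_0, k_0) = 0x97DF
s_2 = Round(s_1, k_1) = 0x1322
s_3 = Round(s_2, k_2) = 0x8ECE
s_4 = Round(s_3, k_3) = 0x217B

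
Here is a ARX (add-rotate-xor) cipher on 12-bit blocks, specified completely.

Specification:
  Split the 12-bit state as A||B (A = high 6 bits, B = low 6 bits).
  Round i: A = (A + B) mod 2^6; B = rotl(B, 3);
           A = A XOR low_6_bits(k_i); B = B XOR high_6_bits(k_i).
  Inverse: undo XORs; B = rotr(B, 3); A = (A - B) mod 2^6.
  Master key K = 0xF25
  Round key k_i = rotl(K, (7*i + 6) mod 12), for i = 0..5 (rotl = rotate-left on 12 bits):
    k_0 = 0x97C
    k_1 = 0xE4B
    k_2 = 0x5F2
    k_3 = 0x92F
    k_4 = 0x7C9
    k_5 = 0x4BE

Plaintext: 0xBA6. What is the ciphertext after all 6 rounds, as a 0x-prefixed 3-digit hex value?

s_0 = plaintext = 0xBA6
s_1 = Round(s_0, k_0) = 0xA11
s_2 = Round(s_1, k_1) = 0xCB3
s_3 = Round(s_2, k_2) = 0x5C9
s_4 = Round(s_3, k_3) = 0x3ED
s_5 = Round(s_4, k_4) = 0xD72
s_6 = Round(s_5, k_5) = 0x644

0x644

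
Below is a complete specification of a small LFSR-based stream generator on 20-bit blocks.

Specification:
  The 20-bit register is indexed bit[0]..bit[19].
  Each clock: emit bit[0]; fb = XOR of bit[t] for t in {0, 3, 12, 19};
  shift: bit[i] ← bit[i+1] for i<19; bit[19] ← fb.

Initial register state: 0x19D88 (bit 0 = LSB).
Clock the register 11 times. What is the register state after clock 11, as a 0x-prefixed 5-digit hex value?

reg_0 = 0x19D88
clock 1: out=0, reg = 0x0CEC4
clock 2: out=0, reg = 0x06762
clock 3: out=0, reg = 0x033B1
clock 4: out=1, reg = 0x019D8
clock 5: out=0, reg = 0x00CEC
clock 6: out=0, reg = 0x80676
clock 7: out=0, reg = 0xC033B
clock 8: out=1, reg = 0xE019D
clock 9: out=1, reg = 0xF00CE
clock 10: out=0, reg = 0x78067
clock 11: out=1, reg = 0xBC033

0xBC033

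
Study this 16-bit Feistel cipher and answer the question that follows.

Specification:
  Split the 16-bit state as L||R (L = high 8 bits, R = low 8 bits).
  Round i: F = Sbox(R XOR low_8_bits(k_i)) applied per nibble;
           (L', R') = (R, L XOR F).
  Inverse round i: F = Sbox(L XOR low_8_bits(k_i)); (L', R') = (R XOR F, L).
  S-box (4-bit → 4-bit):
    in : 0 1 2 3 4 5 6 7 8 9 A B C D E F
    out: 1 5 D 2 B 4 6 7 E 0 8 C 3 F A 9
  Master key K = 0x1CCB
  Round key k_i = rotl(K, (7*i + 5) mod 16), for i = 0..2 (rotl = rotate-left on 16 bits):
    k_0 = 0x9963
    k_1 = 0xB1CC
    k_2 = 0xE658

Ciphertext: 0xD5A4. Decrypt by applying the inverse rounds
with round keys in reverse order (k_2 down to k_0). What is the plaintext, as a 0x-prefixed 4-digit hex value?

s_0 = ciphertext = 0xD5A4
s_1 = InvRound(s_0, k_2) = 0x4BD5
s_2 = InvRound(s_1, k_1) = 0x324B
s_3 = InvRound(s_2, k_0) = 0x0E32

0x0E32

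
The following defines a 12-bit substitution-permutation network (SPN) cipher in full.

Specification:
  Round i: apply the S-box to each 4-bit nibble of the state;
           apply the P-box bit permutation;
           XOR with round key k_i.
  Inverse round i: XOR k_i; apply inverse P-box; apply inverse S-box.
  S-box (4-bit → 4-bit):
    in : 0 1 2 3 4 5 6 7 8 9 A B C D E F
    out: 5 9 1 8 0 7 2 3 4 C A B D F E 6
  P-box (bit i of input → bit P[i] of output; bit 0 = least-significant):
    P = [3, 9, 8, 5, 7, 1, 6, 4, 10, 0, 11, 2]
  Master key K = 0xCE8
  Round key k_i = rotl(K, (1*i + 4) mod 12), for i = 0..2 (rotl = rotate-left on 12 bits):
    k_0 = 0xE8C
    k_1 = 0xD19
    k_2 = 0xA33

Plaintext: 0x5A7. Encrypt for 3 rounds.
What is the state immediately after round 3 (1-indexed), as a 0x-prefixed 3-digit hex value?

0xA1F

s_0 = plaintext = 0x5A7
s_1 = Round(s_0, k_0) = 0x097
s_2 = Round(s_1, k_1) = 0x341
s_3 = Round(s_2, k_2) = 0xA1F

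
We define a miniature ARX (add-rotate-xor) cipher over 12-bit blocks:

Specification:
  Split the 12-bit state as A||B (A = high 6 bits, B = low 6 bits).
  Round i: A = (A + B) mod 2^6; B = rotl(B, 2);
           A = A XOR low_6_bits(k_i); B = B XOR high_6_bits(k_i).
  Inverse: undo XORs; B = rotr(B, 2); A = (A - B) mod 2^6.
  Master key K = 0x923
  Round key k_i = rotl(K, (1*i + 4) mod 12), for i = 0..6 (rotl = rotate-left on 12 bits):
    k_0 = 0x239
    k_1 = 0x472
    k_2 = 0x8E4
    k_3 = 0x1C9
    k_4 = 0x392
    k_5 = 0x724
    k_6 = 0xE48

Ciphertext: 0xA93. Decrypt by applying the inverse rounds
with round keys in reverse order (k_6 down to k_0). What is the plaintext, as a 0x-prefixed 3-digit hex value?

0xDDB

s_0 = ciphertext = 0xA93
s_1 = InvRound(s_0, k_6) = 0xE2A
s_2 = InvRound(s_1, k_5) = 0xBED
s_3 = InvRound(s_2, k_4) = 0x178
s_4 = InvRound(s_3, k_3) = 0x37F
s_5 = InvRound(s_4, k_2) = 0x887
s_6 = InvRound(s_5, k_1) = 0xAE5
s_7 = InvRound(s_6, k_0) = 0xDDB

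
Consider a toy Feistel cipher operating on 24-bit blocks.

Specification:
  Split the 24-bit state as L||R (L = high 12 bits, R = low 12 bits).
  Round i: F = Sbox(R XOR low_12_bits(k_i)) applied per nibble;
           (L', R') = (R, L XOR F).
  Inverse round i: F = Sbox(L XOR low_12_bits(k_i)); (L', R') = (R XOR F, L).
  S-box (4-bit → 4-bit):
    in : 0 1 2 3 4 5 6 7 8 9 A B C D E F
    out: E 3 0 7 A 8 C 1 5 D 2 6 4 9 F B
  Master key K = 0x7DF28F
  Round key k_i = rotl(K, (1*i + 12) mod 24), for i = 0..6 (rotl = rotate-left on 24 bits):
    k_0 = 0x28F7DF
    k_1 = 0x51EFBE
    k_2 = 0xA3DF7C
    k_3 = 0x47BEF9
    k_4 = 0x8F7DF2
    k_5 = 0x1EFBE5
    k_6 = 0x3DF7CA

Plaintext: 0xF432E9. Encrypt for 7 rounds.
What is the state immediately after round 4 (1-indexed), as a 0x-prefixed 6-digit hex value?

0x2733E8

s_0 = plaintext = 0xF432E9
s_1 = Round(s_0, k_0) = 0x2E973F
s_2 = Round(s_1, k_1) = 0x73F7BA
s_3 = Round(s_2, k_2) = 0x7BA273
s_4 = Round(s_3, k_3) = 0x2733E8
s_5 = Round(s_4, k_4) = 0x3E8D41
s_6 = Round(s_5, k_5) = 0xD41FC2
s_7 = Round(s_6, k_6) = 0xFC28A4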